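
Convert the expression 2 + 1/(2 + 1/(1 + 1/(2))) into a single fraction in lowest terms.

19/8

Start with 2.
1 + 1/(2/1) = 1 + 1/2 = 3/2
2 + 1/(3/2) = 2 + 2/3 = 8/3
2 + 1/(8/3) = 2 + 3/8 = 19/8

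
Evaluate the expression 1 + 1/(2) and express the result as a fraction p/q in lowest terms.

Build up convergents one term at a time:
a_0 = 1: 1/1
a_1 = 2: 3/2

3/2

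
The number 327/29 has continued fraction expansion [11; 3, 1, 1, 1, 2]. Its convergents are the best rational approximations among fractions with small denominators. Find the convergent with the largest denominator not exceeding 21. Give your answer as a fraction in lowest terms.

124/11

a_0 = 11: 11/1  (≤ bound)
a_1 = 3: 34/3  (≤ bound)
a_2 = 1: 45/4  (≤ bound)
a_3 = 1: 79/7  (≤ bound)
a_4 = 1: 124/11  (≤ bound)
a_5 = 2: 327/29  (> 21, stop)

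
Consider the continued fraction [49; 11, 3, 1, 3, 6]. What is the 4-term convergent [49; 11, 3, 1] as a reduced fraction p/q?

2209/45

Work from the innermost term outward:
Start with 1.
3 + 1/(1/1) = 3 + 1/1 = 4/1
11 + 1/(4/1) = 11 + 1/4 = 45/4
49 + 1/(45/4) = 49 + 4/45 = 2209/45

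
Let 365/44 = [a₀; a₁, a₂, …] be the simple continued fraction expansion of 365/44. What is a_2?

2

365 = 8·44 + 13, so a_0 = 8
44 = 3·13 + 5, so a_1 = 3
13 = 2·5 + 3, so a_2 = 2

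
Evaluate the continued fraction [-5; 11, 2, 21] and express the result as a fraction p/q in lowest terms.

-2427/494

Use the convergent recurrence hₖ = aₖ·hₖ₋₁ + hₖ₋₂ (and likewise for the denominators kₖ):
a_0 = -5: -5/1
a_1 = 11: -54/11
a_2 = 2: -113/23
a_3 = 21: -2427/494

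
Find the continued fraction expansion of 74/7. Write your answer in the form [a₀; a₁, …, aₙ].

[10; 1, 1, 3]

74 ÷ 7 → quotient 10, remainder 4
7 ÷ 4 → quotient 1, remainder 3
4 ÷ 3 → quotient 1, remainder 1
3 ÷ 1 → quotient 3, remainder 0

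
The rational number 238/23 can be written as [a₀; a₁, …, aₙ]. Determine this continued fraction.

Run the Euclidean algorithm, recording each quotient:
238 ÷ 23 → quotient 10, remainder 8
23 ÷ 8 → quotient 2, remainder 7
8 ÷ 7 → quotient 1, remainder 1
7 ÷ 1 → quotient 7, remainder 0

[10; 2, 1, 7]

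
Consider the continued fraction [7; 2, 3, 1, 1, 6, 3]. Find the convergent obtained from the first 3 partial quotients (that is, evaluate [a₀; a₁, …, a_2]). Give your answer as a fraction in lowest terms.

Collapse the nested fraction from the inside out:
Start with 3.
2 + 1/(3/1) = 2 + 1/3 = 7/3
7 + 1/(7/3) = 7 + 3/7 = 52/7

52/7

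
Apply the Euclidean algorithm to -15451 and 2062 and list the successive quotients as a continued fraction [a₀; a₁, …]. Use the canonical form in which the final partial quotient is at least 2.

[-8; 1, 1, 36, 3, 9]

⌊-15451/2062⌋ = -8, remainder 1045
⌊2062/1045⌋ = 1, remainder 1017
⌊1045/1017⌋ = 1, remainder 28
⌊1017/28⌋ = 36, remainder 9
⌊28/9⌋ = 3, remainder 1
⌊9/1⌋ = 9, remainder 0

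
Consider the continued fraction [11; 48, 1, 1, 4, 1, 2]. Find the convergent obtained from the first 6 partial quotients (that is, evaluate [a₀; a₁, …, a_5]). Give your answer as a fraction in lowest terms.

Starting at the tail and folding back:
Start with 1.
4 + 1/(1/1) = 4 + 1/1 = 5/1
1 + 1/(5/1) = 1 + 1/5 = 6/5
1 + 1/(6/5) = 1 + 5/6 = 11/6
48 + 1/(11/6) = 48 + 6/11 = 534/11
11 + 1/(534/11) = 11 + 11/534 = 5885/534

5885/534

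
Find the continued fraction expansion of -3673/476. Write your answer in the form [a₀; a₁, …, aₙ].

-3673 ÷ 476 → quotient -8, remainder 135
476 ÷ 135 → quotient 3, remainder 71
135 ÷ 71 → quotient 1, remainder 64
71 ÷ 64 → quotient 1, remainder 7
64 ÷ 7 → quotient 9, remainder 1
7 ÷ 1 → quotient 7, remainder 0

[-8; 3, 1, 1, 9, 7]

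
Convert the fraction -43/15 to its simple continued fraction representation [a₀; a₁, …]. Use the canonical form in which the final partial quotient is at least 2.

⌊-43/15⌋ = -3, remainder 2
⌊15/2⌋ = 7, remainder 1
⌊2/1⌋ = 2, remainder 0

[-3; 7, 2]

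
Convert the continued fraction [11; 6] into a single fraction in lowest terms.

67/6

a_0 = 11: 11/1
a_1 = 6: 67/6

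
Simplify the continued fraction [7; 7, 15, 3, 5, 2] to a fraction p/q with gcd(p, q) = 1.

27045/3787

Start with 2.
5 + 1/(2/1) = 5 + 1/2 = 11/2
3 + 1/(11/2) = 3 + 2/11 = 35/11
15 + 1/(35/11) = 15 + 11/35 = 536/35
7 + 1/(536/35) = 7 + 35/536 = 3787/536
7 + 1/(3787/536) = 7 + 536/3787 = 27045/3787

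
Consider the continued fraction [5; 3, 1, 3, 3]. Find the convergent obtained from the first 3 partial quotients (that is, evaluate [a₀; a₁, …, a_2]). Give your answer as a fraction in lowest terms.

Use the convergent recurrence hₖ = aₖ·hₖ₋₁ + hₖ₋₂ (and likewise for the denominators kₖ):
a_0 = 5: 5/1
a_1 = 3: 16/3
a_2 = 1: 21/4

21/4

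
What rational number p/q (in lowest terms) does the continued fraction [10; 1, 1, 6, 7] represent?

980/93

Use the convergent recurrence hₖ = aₖ·hₖ₋₁ + hₖ₋₂ (and likewise for the denominators kₖ):
a_0 = 10: 10/1
a_1 = 1: 11/1
a_2 = 1: 21/2
a_3 = 6: 137/13
a_4 = 7: 980/93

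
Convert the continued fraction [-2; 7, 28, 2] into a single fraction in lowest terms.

-745/401

Starting at the tail and folding back:
Start with 2.
28 + 1/(2/1) = 28 + 1/2 = 57/2
7 + 1/(57/2) = 7 + 2/57 = 401/57
-2 + 1/(401/57) = -2 + 57/401 = -745/401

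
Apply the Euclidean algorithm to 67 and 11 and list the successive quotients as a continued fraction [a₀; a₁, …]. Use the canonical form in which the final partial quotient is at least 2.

[6; 11]

Apply division with remainder until the remainder is 0:
67 ÷ 11 → quotient 6, remainder 1
11 ÷ 1 → quotient 11, remainder 0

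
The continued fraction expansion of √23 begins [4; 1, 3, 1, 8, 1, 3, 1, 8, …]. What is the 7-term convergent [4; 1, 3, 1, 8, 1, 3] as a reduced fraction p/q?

916/191

a_0 = 4: 4/1
a_1 = 1: 5/1
a_2 = 3: 19/4
a_3 = 1: 24/5
a_4 = 8: 211/44
a_5 = 1: 235/49
a_6 = 3: 916/191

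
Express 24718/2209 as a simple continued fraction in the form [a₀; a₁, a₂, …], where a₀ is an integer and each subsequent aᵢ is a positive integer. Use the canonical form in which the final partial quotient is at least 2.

24718 ÷ 2209 → quotient 11, remainder 419
2209 ÷ 419 → quotient 5, remainder 114
419 ÷ 114 → quotient 3, remainder 77
114 ÷ 77 → quotient 1, remainder 37
77 ÷ 37 → quotient 2, remainder 3
37 ÷ 3 → quotient 12, remainder 1
3 ÷ 1 → quotient 3, remainder 0

[11; 5, 3, 1, 2, 12, 3]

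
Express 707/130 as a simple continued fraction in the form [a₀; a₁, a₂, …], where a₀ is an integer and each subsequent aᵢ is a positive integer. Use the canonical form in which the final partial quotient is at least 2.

[5; 2, 3, 1, 1, 3, 2]

⌊707/130⌋ = 5, remainder 57
⌊130/57⌋ = 2, remainder 16
⌊57/16⌋ = 3, remainder 9
⌊16/9⌋ = 1, remainder 7
⌊9/7⌋ = 1, remainder 2
⌊7/2⌋ = 3, remainder 1
⌊2/1⌋ = 2, remainder 0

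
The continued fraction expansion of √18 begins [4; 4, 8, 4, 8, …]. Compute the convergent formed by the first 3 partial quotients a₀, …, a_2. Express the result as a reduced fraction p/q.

140/33

a_0 = 4: 4/1
a_1 = 4: 17/4
a_2 = 8: 140/33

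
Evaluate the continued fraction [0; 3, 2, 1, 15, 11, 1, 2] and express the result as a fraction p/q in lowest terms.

Start with 2.
1 + 1/(2/1) = 1 + 1/2 = 3/2
11 + 1/(3/2) = 11 + 2/3 = 35/3
15 + 1/(35/3) = 15 + 3/35 = 528/35
1 + 1/(528/35) = 1 + 35/528 = 563/528
2 + 1/(563/528) = 2 + 528/563 = 1654/563
3 + 1/(1654/563) = 3 + 563/1654 = 5525/1654
0 + 1/(5525/1654) = 0 + 1654/5525 = 1654/5525

1654/5525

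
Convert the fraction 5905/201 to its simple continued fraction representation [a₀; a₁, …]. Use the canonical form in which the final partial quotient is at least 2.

5905 ÷ 201 → quotient 29, remainder 76
201 ÷ 76 → quotient 2, remainder 49
76 ÷ 49 → quotient 1, remainder 27
49 ÷ 27 → quotient 1, remainder 22
27 ÷ 22 → quotient 1, remainder 5
22 ÷ 5 → quotient 4, remainder 2
5 ÷ 2 → quotient 2, remainder 1
2 ÷ 1 → quotient 2, remainder 0

[29; 2, 1, 1, 1, 4, 2, 2]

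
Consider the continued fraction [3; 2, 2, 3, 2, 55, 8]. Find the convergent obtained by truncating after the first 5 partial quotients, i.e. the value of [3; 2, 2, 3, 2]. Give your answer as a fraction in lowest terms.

Build up convergents one term at a time:
a_0 = 3: 3/1
a_1 = 2: 7/2
a_2 = 2: 17/5
a_3 = 3: 58/17
a_4 = 2: 133/39

133/39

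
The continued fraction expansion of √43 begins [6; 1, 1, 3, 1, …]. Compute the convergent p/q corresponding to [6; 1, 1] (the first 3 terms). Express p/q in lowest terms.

13/2

Use the convergent recurrence hₖ = aₖ·hₖ₋₁ + hₖ₋₂ (and likewise for the denominators kₖ):
a_0 = 6: 6/1
a_1 = 1: 7/1
a_2 = 1: 13/2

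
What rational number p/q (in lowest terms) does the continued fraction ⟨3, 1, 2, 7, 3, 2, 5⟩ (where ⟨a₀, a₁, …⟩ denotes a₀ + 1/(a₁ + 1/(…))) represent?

3199/869

Start with 5.
2 + 1/(5/1) = 2 + 1/5 = 11/5
3 + 1/(11/5) = 3 + 5/11 = 38/11
7 + 1/(38/11) = 7 + 11/38 = 277/38
2 + 1/(277/38) = 2 + 38/277 = 592/277
1 + 1/(592/277) = 1 + 277/592 = 869/592
3 + 1/(869/592) = 3 + 592/869 = 3199/869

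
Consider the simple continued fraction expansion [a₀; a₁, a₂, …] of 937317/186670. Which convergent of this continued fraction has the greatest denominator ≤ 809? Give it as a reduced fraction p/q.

4017/800

a_0 = 5: 5/1  (≤ bound)
a_1 = 47: 236/47  (≤ bound)
a_2 = 17: 4017/800  (≤ bound)
a_3 = 1: 4253/847  (> 809, stop)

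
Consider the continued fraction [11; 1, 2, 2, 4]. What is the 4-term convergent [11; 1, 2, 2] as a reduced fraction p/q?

82/7

Starting at the tail and folding back:
Start with 2.
2 + 1/(2/1) = 2 + 1/2 = 5/2
1 + 1/(5/2) = 1 + 2/5 = 7/5
11 + 1/(7/5) = 11 + 5/7 = 82/7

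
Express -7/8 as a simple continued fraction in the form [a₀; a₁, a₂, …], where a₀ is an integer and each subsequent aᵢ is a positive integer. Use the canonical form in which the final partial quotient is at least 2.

Run the Euclidean algorithm, recording each quotient:
-7 = -1·8 + 1, so a_0 = -1
8 = 8·1 + 0, so a_1 = 8

[-1; 8]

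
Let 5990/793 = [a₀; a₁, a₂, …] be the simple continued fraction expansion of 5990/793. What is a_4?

⌊5990/793⌋ = 7, remainder 439
⌊793/439⌋ = 1, remainder 354
⌊439/354⌋ = 1, remainder 85
⌊354/85⌋ = 4, remainder 14
⌊85/14⌋ = 6, remainder 1

6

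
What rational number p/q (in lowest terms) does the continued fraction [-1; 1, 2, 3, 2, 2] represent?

-17/56

Compute successive convergents:
a_0 = -1: -1/1
a_1 = 1: 0/1
a_2 = 2: -1/3
a_3 = 3: -3/10
a_4 = 2: -7/23
a_5 = 2: -17/56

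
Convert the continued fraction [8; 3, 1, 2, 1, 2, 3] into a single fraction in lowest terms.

1141/138

Start with 3.
2 + 1/(3/1) = 2 + 1/3 = 7/3
1 + 1/(7/3) = 1 + 3/7 = 10/7
2 + 1/(10/7) = 2 + 7/10 = 27/10
1 + 1/(27/10) = 1 + 10/27 = 37/27
3 + 1/(37/27) = 3 + 27/37 = 138/37
8 + 1/(138/37) = 8 + 37/138 = 1141/138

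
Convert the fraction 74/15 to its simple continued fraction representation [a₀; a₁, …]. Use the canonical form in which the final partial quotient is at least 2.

[4; 1, 14]

Run the Euclidean algorithm, recording each quotient:
⌊74/15⌋ = 4, remainder 14
⌊15/14⌋ = 1, remainder 1
⌊14/1⌋ = 14, remainder 0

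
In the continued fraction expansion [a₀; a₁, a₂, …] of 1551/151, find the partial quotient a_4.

6

⌊1551/151⌋ = 10, remainder 41
⌊151/41⌋ = 3, remainder 28
⌊41/28⌋ = 1, remainder 13
⌊28/13⌋ = 2, remainder 2
⌊13/2⌋ = 6, remainder 1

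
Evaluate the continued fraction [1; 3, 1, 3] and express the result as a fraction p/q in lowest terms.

19/15

Start with 3.
1 + 1/(3/1) = 1 + 1/3 = 4/3
3 + 1/(4/3) = 3 + 3/4 = 15/4
1 + 1/(15/4) = 1 + 4/15 = 19/15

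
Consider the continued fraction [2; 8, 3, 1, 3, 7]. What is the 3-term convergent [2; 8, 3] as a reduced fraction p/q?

53/25

Start with 3.
8 + 1/(3/1) = 8 + 1/3 = 25/3
2 + 1/(25/3) = 2 + 3/25 = 53/25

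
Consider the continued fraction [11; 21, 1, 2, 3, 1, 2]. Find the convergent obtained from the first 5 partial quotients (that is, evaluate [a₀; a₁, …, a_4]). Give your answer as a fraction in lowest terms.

2397/217

Compute successive convergents:
a_0 = 11: 11/1
a_1 = 21: 232/21
a_2 = 1: 243/22
a_3 = 2: 718/65
a_4 = 3: 2397/217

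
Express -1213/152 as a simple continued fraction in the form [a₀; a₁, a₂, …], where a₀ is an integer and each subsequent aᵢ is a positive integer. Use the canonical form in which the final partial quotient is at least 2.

⌊-1213/152⌋ = -8, remainder 3
⌊152/3⌋ = 50, remainder 2
⌊3/2⌋ = 1, remainder 1
⌊2/1⌋ = 2, remainder 0

[-8; 50, 1, 2]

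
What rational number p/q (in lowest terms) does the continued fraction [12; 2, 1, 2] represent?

a_0 = 12: 12/1
a_1 = 2: 25/2
a_2 = 1: 37/3
a_3 = 2: 99/8

99/8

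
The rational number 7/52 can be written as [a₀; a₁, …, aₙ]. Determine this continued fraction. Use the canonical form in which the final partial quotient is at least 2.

7 ÷ 52 → quotient 0, remainder 7
52 ÷ 7 → quotient 7, remainder 3
7 ÷ 3 → quotient 2, remainder 1
3 ÷ 1 → quotient 3, remainder 0

[0; 7, 2, 3]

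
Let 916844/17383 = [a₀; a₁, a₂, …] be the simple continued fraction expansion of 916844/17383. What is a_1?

Run the Euclidean algorithm, recording each quotient:
916844 = 52·17383 + 12928, so a_0 = 52
17383 = 1·12928 + 4455, so a_1 = 1

1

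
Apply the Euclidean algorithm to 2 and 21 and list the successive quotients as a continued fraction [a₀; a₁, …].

Apply division with remainder until the remainder is 0:
2 = 0·21 + 2, so a_0 = 0
21 = 10·2 + 1, so a_1 = 10
2 = 2·1 + 0, so a_2 = 2

[0; 10, 2]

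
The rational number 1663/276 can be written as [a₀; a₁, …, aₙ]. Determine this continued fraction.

[6; 39, 2, 3]

⌊1663/276⌋ = 6, remainder 7
⌊276/7⌋ = 39, remainder 3
⌊7/3⌋ = 2, remainder 1
⌊3/1⌋ = 3, remainder 0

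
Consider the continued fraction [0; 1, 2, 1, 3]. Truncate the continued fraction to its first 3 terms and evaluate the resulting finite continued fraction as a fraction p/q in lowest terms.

2/3

Collapse the nested fraction from the inside out:
Start with 2.
1 + 1/(2/1) = 1 + 1/2 = 3/2
0 + 1/(3/2) = 0 + 2/3 = 2/3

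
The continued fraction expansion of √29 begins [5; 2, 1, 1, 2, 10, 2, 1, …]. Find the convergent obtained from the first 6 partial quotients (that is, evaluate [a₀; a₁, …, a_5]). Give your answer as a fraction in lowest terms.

Build up convergents one term at a time:
a_0 = 5: 5/1
a_1 = 2: 11/2
a_2 = 1: 16/3
a_3 = 1: 27/5
a_4 = 2: 70/13
a_5 = 10: 727/135

727/135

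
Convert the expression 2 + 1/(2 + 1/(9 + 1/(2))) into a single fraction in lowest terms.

Start with 2.
9 + 1/(2/1) = 9 + 1/2 = 19/2
2 + 1/(19/2) = 2 + 2/19 = 40/19
2 + 1/(40/19) = 2 + 19/40 = 99/40

99/40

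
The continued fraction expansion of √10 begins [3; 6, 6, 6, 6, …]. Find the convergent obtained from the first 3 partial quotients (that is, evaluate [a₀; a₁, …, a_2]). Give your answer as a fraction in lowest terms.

Compute successive convergents:
a_0 = 3: 3/1
a_1 = 6: 19/6
a_2 = 6: 117/37

117/37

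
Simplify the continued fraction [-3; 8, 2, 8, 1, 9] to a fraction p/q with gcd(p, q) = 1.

Start with 9.
1 + 1/(9/1) = 1 + 1/9 = 10/9
8 + 1/(10/9) = 8 + 9/10 = 89/10
2 + 1/(89/10) = 2 + 10/89 = 188/89
8 + 1/(188/89) = 8 + 89/188 = 1593/188
-3 + 1/(1593/188) = -3 + 188/1593 = -4591/1593

-4591/1593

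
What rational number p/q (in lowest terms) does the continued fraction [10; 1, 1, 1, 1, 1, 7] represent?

648/61

Compute successive convergents:
a_0 = 10: 10/1
a_1 = 1: 11/1
a_2 = 1: 21/2
a_3 = 1: 32/3
a_4 = 1: 53/5
a_5 = 1: 85/8
a_6 = 7: 648/61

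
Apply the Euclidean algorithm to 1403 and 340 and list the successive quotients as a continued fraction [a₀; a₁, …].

1403 ÷ 340 → quotient 4, remainder 43
340 ÷ 43 → quotient 7, remainder 39
43 ÷ 39 → quotient 1, remainder 4
39 ÷ 4 → quotient 9, remainder 3
4 ÷ 3 → quotient 1, remainder 1
3 ÷ 1 → quotient 3, remainder 0

[4; 7, 1, 9, 1, 3]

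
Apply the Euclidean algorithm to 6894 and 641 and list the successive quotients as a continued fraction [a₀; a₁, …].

[10; 1, 3, 12, 13]

6894 = 10·641 + 484, so a_0 = 10
641 = 1·484 + 157, so a_1 = 1
484 = 3·157 + 13, so a_2 = 3
157 = 12·13 + 1, so a_3 = 12
13 = 13·1 + 0, so a_4 = 13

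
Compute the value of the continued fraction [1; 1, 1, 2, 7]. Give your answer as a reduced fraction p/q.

59/37

Start with 7.
2 + 1/(7/1) = 2 + 1/7 = 15/7
1 + 1/(15/7) = 1 + 7/15 = 22/15
1 + 1/(22/15) = 1 + 15/22 = 37/22
1 + 1/(37/22) = 1 + 22/37 = 59/37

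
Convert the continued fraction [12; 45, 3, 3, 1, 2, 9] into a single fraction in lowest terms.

183553/15268

Work from the innermost term outward:
Start with 9.
2 + 1/(9/1) = 2 + 1/9 = 19/9
1 + 1/(19/9) = 1 + 9/19 = 28/19
3 + 1/(28/19) = 3 + 19/28 = 103/28
3 + 1/(103/28) = 3 + 28/103 = 337/103
45 + 1/(337/103) = 45 + 103/337 = 15268/337
12 + 1/(15268/337) = 12 + 337/15268 = 183553/15268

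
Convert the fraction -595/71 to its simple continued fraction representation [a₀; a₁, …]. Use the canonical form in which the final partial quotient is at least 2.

[-9; 1, 1, 1, 1, 1, 2, 3]

Apply division with remainder until the remainder is 0:
-595 ÷ 71 → quotient -9, remainder 44
71 ÷ 44 → quotient 1, remainder 27
44 ÷ 27 → quotient 1, remainder 17
27 ÷ 17 → quotient 1, remainder 10
17 ÷ 10 → quotient 1, remainder 7
10 ÷ 7 → quotient 1, remainder 3
7 ÷ 3 → quotient 2, remainder 1
3 ÷ 1 → quotient 3, remainder 0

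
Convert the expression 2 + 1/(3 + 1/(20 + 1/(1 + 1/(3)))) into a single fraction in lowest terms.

589/253

Starting at the tail and folding back:
Start with 3.
1 + 1/(3/1) = 1 + 1/3 = 4/3
20 + 1/(4/3) = 20 + 3/4 = 83/4
3 + 1/(83/4) = 3 + 4/83 = 253/83
2 + 1/(253/83) = 2 + 83/253 = 589/253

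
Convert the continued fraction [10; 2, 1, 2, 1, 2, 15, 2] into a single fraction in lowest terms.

9869/952

Compute successive convergents:
a_0 = 10: 10/1
a_1 = 2: 21/2
a_2 = 1: 31/3
a_3 = 2: 83/8
a_4 = 1: 114/11
a_5 = 2: 311/30
a_6 = 15: 4779/461
a_7 = 2: 9869/952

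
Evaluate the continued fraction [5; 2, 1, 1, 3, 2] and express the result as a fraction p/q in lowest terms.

221/41

a_0 = 5: 5/1
a_1 = 2: 11/2
a_2 = 1: 16/3
a_3 = 1: 27/5
a_4 = 3: 97/18
a_5 = 2: 221/41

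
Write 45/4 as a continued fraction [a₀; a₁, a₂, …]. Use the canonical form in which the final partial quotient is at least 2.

[11; 4]

⌊45/4⌋ = 11, remainder 1
⌊4/1⌋ = 4, remainder 0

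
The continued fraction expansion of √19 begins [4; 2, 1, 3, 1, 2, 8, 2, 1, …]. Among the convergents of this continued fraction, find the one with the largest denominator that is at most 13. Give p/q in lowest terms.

48/11

a_0 = 4: 4/1  (≤ bound)
a_1 = 2: 9/2  (≤ bound)
a_2 = 1: 13/3  (≤ bound)
a_3 = 3: 48/11  (≤ bound)
a_4 = 1: 61/14  (> 13, stop)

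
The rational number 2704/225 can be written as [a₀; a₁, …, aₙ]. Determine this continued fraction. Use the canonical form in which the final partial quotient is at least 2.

[12; 56, 4]

Apply division with remainder until the remainder is 0:
2704 ÷ 225 → quotient 12, remainder 4
225 ÷ 4 → quotient 56, remainder 1
4 ÷ 1 → quotient 4, remainder 0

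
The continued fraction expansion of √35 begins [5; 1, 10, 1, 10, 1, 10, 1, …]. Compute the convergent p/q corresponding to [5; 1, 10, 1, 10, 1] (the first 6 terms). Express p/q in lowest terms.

846/143

a_0 = 5: 5/1
a_1 = 1: 6/1
a_2 = 10: 65/11
a_3 = 1: 71/12
a_4 = 10: 775/131
a_5 = 1: 846/143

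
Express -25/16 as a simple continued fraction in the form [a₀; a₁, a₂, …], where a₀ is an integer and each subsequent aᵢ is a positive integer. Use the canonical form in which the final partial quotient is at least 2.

Repeatedly divide and take the remainder:
-25 ÷ 16 → quotient -2, remainder 7
16 ÷ 7 → quotient 2, remainder 2
7 ÷ 2 → quotient 3, remainder 1
2 ÷ 1 → quotient 2, remainder 0

[-2; 2, 3, 2]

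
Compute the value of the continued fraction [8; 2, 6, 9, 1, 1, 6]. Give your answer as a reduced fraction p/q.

13861/1638

Start with 6.
1 + 1/(6/1) = 1 + 1/6 = 7/6
1 + 1/(7/6) = 1 + 6/7 = 13/7
9 + 1/(13/7) = 9 + 7/13 = 124/13
6 + 1/(124/13) = 6 + 13/124 = 757/124
2 + 1/(757/124) = 2 + 124/757 = 1638/757
8 + 1/(1638/757) = 8 + 757/1638 = 13861/1638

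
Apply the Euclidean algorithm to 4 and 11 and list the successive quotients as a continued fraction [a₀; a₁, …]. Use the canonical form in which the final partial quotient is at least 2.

[0; 2, 1, 3]

Apply division with remainder until the remainder is 0:
4 = 0·11 + 4, so a_0 = 0
11 = 2·4 + 3, so a_1 = 2
4 = 1·3 + 1, so a_2 = 1
3 = 3·1 + 0, so a_3 = 3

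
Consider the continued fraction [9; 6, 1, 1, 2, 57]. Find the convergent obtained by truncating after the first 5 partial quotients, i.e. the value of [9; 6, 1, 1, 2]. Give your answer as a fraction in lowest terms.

302/33

Starting at the tail and folding back:
Start with 2.
1 + 1/(2/1) = 1 + 1/2 = 3/2
1 + 1/(3/2) = 1 + 2/3 = 5/3
6 + 1/(5/3) = 6 + 3/5 = 33/5
9 + 1/(33/5) = 9 + 5/33 = 302/33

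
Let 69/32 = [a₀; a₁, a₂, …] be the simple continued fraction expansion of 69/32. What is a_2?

2

⌊69/32⌋ = 2, remainder 5
⌊32/5⌋ = 6, remainder 2
⌊5/2⌋ = 2, remainder 1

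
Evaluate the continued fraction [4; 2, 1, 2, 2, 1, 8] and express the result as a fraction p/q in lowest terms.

a_0 = 4: 4/1
a_1 = 2: 9/2
a_2 = 1: 13/3
a_3 = 2: 35/8
a_4 = 2: 83/19
a_5 = 1: 118/27
a_6 = 8: 1027/235

1027/235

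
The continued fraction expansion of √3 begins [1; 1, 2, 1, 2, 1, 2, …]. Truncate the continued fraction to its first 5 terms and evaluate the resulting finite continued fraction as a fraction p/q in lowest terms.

Compute successive convergents:
a_0 = 1: 1/1
a_1 = 1: 2/1
a_2 = 2: 5/3
a_3 = 1: 7/4
a_4 = 2: 19/11

19/11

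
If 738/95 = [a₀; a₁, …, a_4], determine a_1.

1

Apply division with remainder until the remainder is 0:
738 = 7·95 + 73, so a_0 = 7
95 = 1·73 + 22, so a_1 = 1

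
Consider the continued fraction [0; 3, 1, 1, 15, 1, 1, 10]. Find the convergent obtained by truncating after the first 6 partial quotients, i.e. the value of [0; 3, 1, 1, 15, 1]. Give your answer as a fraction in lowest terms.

33/116

a_0 = 0: 0/1
a_1 = 3: 1/3
a_2 = 1: 1/4
a_3 = 1: 2/7
a_4 = 15: 31/109
a_5 = 1: 33/116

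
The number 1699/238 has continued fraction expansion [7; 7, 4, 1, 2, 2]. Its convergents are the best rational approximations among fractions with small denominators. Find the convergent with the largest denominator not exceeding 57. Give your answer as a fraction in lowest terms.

List convergents until the denominator exceeds the bound:
a_0 = 7: 7/1  (≤ bound)
a_1 = 7: 50/7  (≤ bound)
a_2 = 4: 207/29  (≤ bound)
a_3 = 1: 257/36  (≤ bound)
a_4 = 2: 721/101  (> 57, stop)

257/36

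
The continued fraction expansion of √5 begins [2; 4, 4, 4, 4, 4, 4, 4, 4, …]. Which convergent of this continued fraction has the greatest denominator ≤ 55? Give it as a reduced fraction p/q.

List convergents until the denominator exceeds the bound:
a_0 = 2: 2/1  (≤ bound)
a_1 = 4: 9/4  (≤ bound)
a_2 = 4: 38/17  (≤ bound)
a_3 = 4: 161/72  (> 55, stop)

38/17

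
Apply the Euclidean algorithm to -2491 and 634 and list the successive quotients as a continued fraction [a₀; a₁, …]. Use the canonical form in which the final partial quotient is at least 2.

Run the Euclidean algorithm, recording each quotient:
-2491 ÷ 634 → quotient -4, remainder 45
634 ÷ 45 → quotient 14, remainder 4
45 ÷ 4 → quotient 11, remainder 1
4 ÷ 1 → quotient 4, remainder 0

[-4; 14, 11, 4]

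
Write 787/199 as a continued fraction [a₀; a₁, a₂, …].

[3; 1, 21, 9]

Run the Euclidean algorithm, recording each quotient:
787 ÷ 199 → quotient 3, remainder 190
199 ÷ 190 → quotient 1, remainder 9
190 ÷ 9 → quotient 21, remainder 1
9 ÷ 1 → quotient 9, remainder 0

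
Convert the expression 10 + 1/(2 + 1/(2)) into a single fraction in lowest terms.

52/5

a_0 = 10: 10/1
a_1 = 2: 21/2
a_2 = 2: 52/5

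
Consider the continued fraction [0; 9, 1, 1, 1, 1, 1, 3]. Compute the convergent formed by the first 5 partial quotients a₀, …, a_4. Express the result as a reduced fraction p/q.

Work from the innermost term outward:
Start with 1.
1 + 1/(1/1) = 1 + 1/1 = 2/1
1 + 1/(2/1) = 1 + 1/2 = 3/2
9 + 1/(3/2) = 9 + 2/3 = 29/3
0 + 1/(29/3) = 0 + 3/29 = 3/29

3/29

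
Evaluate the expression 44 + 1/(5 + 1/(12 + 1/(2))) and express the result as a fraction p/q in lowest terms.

5613/127

Use the convergent recurrence hₖ = aₖ·hₖ₋₁ + hₖ₋₂ (and likewise for the denominators kₖ):
a_0 = 44: 44/1
a_1 = 5: 221/5
a_2 = 12: 2696/61
a_3 = 2: 5613/127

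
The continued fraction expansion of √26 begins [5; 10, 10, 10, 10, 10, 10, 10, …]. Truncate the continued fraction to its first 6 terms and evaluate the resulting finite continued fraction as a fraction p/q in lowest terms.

530451/104030

Collapse the nested fraction from the inside out:
Start with 10.
10 + 1/(10/1) = 10 + 1/10 = 101/10
10 + 1/(101/10) = 10 + 10/101 = 1020/101
10 + 1/(1020/101) = 10 + 101/1020 = 10301/1020
10 + 1/(10301/1020) = 10 + 1020/10301 = 104030/10301
5 + 1/(104030/10301) = 5 + 10301/104030 = 530451/104030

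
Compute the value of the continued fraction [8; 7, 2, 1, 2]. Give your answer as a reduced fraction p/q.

a_0 = 8: 8/1
a_1 = 7: 57/7
a_2 = 2: 122/15
a_3 = 1: 179/22
a_4 = 2: 480/59

480/59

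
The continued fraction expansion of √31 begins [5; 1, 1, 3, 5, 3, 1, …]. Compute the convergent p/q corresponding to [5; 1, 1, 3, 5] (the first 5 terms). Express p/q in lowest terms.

Compute successive convergents:
a_0 = 5: 5/1
a_1 = 1: 6/1
a_2 = 1: 11/2
a_3 = 3: 39/7
a_4 = 5: 206/37

206/37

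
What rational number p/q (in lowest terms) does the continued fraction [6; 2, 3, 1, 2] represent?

Start with 2.
1 + 1/(2/1) = 1 + 1/2 = 3/2
3 + 1/(3/2) = 3 + 2/3 = 11/3
2 + 1/(11/3) = 2 + 3/11 = 25/11
6 + 1/(25/11) = 6 + 11/25 = 161/25

161/25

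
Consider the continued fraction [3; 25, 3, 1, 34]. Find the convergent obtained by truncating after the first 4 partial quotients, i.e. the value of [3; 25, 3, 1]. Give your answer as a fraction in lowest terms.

Starting at the tail and folding back:
Start with 1.
3 + 1/(1/1) = 3 + 1/1 = 4/1
25 + 1/(4/1) = 25 + 1/4 = 101/4
3 + 1/(101/4) = 3 + 4/101 = 307/101

307/101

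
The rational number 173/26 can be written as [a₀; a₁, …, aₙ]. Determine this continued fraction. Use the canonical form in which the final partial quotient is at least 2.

Repeatedly divide and take the remainder:
173 ÷ 26 → quotient 6, remainder 17
26 ÷ 17 → quotient 1, remainder 9
17 ÷ 9 → quotient 1, remainder 8
9 ÷ 8 → quotient 1, remainder 1
8 ÷ 1 → quotient 8, remainder 0

[6; 1, 1, 1, 8]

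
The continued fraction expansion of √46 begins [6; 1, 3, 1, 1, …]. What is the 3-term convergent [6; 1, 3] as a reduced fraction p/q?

27/4

a_0 = 6: 6/1
a_1 = 1: 7/1
a_2 = 3: 27/4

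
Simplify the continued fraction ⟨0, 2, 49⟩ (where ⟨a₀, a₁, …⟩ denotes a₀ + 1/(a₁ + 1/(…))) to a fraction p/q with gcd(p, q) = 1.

Work from the innermost term outward:
Start with 49.
2 + 1/(49/1) = 2 + 1/49 = 99/49
0 + 1/(99/49) = 0 + 49/99 = 49/99

49/99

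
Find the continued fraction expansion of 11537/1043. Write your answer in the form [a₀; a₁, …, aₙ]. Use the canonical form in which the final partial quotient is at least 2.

Run the Euclidean algorithm, recording each quotient:
⌊11537/1043⌋ = 11, remainder 64
⌊1043/64⌋ = 16, remainder 19
⌊64/19⌋ = 3, remainder 7
⌊19/7⌋ = 2, remainder 5
⌊7/5⌋ = 1, remainder 2
⌊5/2⌋ = 2, remainder 1
⌊2/1⌋ = 2, remainder 0

[11; 16, 3, 2, 1, 2, 2]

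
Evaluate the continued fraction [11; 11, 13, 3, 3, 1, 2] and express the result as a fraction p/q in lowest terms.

58834/5305

Start with 2.
1 + 1/(2/1) = 1 + 1/2 = 3/2
3 + 1/(3/2) = 3 + 2/3 = 11/3
3 + 1/(11/3) = 3 + 3/11 = 36/11
13 + 1/(36/11) = 13 + 11/36 = 479/36
11 + 1/(479/36) = 11 + 36/479 = 5305/479
11 + 1/(5305/479) = 11 + 479/5305 = 58834/5305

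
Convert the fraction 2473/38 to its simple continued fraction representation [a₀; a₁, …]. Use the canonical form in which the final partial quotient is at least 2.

[65; 12, 1, 2]

Repeatedly divide and take the remainder:
2473 = 65·38 + 3, so a_0 = 65
38 = 12·3 + 2, so a_1 = 12
3 = 1·2 + 1, so a_2 = 1
2 = 2·1 + 0, so a_3 = 2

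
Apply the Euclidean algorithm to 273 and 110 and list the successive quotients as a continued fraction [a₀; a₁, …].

[2; 2, 13, 4]

⌊273/110⌋ = 2, remainder 53
⌊110/53⌋ = 2, remainder 4
⌊53/4⌋ = 13, remainder 1
⌊4/1⌋ = 4, remainder 0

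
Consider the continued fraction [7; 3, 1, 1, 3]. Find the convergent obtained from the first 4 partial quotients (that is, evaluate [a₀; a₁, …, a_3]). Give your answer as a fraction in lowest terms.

Collapse the nested fraction from the inside out:
Start with 1.
1 + 1/(1/1) = 1 + 1/1 = 2/1
3 + 1/(2/1) = 3 + 1/2 = 7/2
7 + 1/(7/2) = 7 + 2/7 = 51/7

51/7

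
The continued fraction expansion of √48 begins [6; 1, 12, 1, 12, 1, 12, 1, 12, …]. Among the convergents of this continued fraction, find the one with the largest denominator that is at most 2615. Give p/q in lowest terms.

17466/2521

a_0 = 6: 6/1  (≤ bound)
a_1 = 1: 7/1  (≤ bound)
a_2 = 12: 90/13  (≤ bound)
a_3 = 1: 97/14  (≤ bound)
a_4 = 12: 1254/181  (≤ bound)
a_5 = 1: 1351/195  (≤ bound)
a_6 = 12: 17466/2521  (≤ bound)
a_7 = 1: 18817/2716  (> 2615, stop)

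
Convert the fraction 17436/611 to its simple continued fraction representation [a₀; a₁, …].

Run the Euclidean algorithm, recording each quotient:
17436 = 28·611 + 328, so a_0 = 28
611 = 1·328 + 283, so a_1 = 1
328 = 1·283 + 45, so a_2 = 1
283 = 6·45 + 13, so a_3 = 6
45 = 3·13 + 6, so a_4 = 3
13 = 2·6 + 1, so a_5 = 2
6 = 6·1 + 0, so a_6 = 6

[28; 1, 1, 6, 3, 2, 6]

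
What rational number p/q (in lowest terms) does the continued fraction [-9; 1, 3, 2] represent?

-74/9

Start with 2.
3 + 1/(2/1) = 3 + 1/2 = 7/2
1 + 1/(7/2) = 1 + 2/7 = 9/7
-9 + 1/(9/7) = -9 + 7/9 = -74/9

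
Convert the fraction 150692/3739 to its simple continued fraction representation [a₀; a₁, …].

[40; 3, 3, 3, 3, 34]

Repeatedly divide and take the remainder:
⌊150692/3739⌋ = 40, remainder 1132
⌊3739/1132⌋ = 3, remainder 343
⌊1132/343⌋ = 3, remainder 103
⌊343/103⌋ = 3, remainder 34
⌊103/34⌋ = 3, remainder 1
⌊34/1⌋ = 34, remainder 0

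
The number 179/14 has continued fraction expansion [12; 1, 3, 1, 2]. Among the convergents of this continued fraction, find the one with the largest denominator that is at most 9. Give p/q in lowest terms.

a_0 = 12: 12/1  (≤ bound)
a_1 = 1: 13/1  (≤ bound)
a_2 = 3: 51/4  (≤ bound)
a_3 = 1: 64/5  (≤ bound)
a_4 = 2: 179/14  (> 9, stop)

64/5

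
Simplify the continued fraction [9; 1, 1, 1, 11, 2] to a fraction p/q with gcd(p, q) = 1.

Work from the innermost term outward:
Start with 2.
11 + 1/(2/1) = 11 + 1/2 = 23/2
1 + 1/(23/2) = 1 + 2/23 = 25/23
1 + 1/(25/23) = 1 + 23/25 = 48/25
1 + 1/(48/25) = 1 + 25/48 = 73/48
9 + 1/(73/48) = 9 + 48/73 = 705/73

705/73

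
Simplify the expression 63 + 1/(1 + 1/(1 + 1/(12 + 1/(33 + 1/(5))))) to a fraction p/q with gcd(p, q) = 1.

a_0 = 63: 63/1
a_1 = 1: 64/1
a_2 = 1: 127/2
a_3 = 12: 1588/25
a_4 = 33: 52531/827
a_5 = 5: 264243/4160

264243/4160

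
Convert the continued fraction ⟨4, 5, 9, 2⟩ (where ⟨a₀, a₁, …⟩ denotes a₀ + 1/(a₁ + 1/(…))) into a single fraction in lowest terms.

a_0 = 4: 4/1
a_1 = 5: 21/5
a_2 = 9: 193/46
a_3 = 2: 407/97

407/97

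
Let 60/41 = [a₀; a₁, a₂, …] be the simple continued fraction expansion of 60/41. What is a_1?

2

Apply division with remainder until the remainder is 0:
60 = 1·41 + 19, so a_0 = 1
41 = 2·19 + 3, so a_1 = 2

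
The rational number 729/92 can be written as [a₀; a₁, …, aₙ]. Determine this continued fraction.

729 ÷ 92 → quotient 7, remainder 85
92 ÷ 85 → quotient 1, remainder 7
85 ÷ 7 → quotient 12, remainder 1
7 ÷ 1 → quotient 7, remainder 0

[7; 1, 12, 7]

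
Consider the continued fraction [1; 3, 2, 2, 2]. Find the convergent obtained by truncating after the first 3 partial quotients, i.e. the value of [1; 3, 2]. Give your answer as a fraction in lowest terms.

a_0 = 1: 1/1
a_1 = 3: 4/3
a_2 = 2: 9/7

9/7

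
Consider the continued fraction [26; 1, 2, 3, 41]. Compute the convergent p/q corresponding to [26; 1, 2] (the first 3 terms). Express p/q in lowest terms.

Start with 2.
1 + 1/(2/1) = 1 + 1/2 = 3/2
26 + 1/(3/2) = 26 + 2/3 = 80/3

80/3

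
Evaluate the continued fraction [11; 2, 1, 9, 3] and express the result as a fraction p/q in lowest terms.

1021/90

a_0 = 11: 11/1
a_1 = 2: 23/2
a_2 = 1: 34/3
a_3 = 9: 329/29
a_4 = 3: 1021/90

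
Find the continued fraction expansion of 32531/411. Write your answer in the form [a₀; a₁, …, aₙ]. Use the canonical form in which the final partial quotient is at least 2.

[79; 6, 1, 1, 1, 2, 3, 2]

Repeatedly divide and take the remainder:
32531 = 79·411 + 62, so a_0 = 79
411 = 6·62 + 39, so a_1 = 6
62 = 1·39 + 23, so a_2 = 1
39 = 1·23 + 16, so a_3 = 1
23 = 1·16 + 7, so a_4 = 1
16 = 2·7 + 2, so a_5 = 2
7 = 3·2 + 1, so a_6 = 3
2 = 2·1 + 0, so a_7 = 2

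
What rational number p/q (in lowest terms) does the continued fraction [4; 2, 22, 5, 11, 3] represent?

35252/7853

Build up convergents one term at a time:
a_0 = 4: 4/1
a_1 = 2: 9/2
a_2 = 22: 202/45
a_3 = 5: 1019/227
a_4 = 11: 11411/2542
a_5 = 3: 35252/7853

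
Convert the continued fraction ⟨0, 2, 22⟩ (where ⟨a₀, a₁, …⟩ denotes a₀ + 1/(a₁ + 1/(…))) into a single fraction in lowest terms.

Build up convergents one term at a time:
a_0 = 0: 0/1
a_1 = 2: 1/2
a_2 = 22: 22/45

22/45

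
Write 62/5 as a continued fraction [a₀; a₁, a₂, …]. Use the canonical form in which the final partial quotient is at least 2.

[12; 2, 2]

⌊62/5⌋ = 12, remainder 2
⌊5/2⌋ = 2, remainder 1
⌊2/1⌋ = 2, remainder 0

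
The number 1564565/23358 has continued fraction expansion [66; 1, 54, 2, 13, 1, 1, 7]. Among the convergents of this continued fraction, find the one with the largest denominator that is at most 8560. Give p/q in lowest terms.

List convergents until the denominator exceeds the bound:
a_0 = 66: 66/1  (≤ bound)
a_1 = 1: 67/1  (≤ bound)
a_2 = 54: 3684/55  (≤ bound)
a_3 = 2: 7435/111  (≤ bound)
a_4 = 13: 100339/1498  (≤ bound)
a_5 = 1: 107774/1609  (≤ bound)
a_6 = 1: 208113/3107  (≤ bound)
a_7 = 7: 1564565/23358  (> 8560, stop)

208113/3107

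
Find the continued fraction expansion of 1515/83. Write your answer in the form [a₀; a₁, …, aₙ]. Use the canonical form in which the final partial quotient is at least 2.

⌊1515/83⌋ = 18, remainder 21
⌊83/21⌋ = 3, remainder 20
⌊21/20⌋ = 1, remainder 1
⌊20/1⌋ = 20, remainder 0

[18; 3, 1, 20]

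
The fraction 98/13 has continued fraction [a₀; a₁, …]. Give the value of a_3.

6

⌊98/13⌋ = 7, remainder 7
⌊13/7⌋ = 1, remainder 6
⌊7/6⌋ = 1, remainder 1
⌊6/1⌋ = 6, remainder 0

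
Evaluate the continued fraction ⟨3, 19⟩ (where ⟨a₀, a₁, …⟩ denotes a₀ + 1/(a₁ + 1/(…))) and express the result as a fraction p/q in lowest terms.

Start with 19.
3 + 1/(19/1) = 3 + 1/19 = 58/19

58/19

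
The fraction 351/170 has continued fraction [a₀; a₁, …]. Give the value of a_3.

5

351 = 2·170 + 11, so a_0 = 2
170 = 15·11 + 5, so a_1 = 15
11 = 2·5 + 1, so a_2 = 2
5 = 5·1 + 0, so a_3 = 5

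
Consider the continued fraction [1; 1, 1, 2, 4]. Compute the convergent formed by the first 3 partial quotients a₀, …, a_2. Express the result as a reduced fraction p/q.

Compute successive convergents:
a_0 = 1: 1/1
a_1 = 1: 2/1
a_2 = 1: 3/2

3/2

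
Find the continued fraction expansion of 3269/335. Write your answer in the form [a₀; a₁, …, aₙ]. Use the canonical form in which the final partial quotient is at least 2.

[9; 1, 3, 7, 2, 1, 3]

3269 = 9·335 + 254, so a_0 = 9
335 = 1·254 + 81, so a_1 = 1
254 = 3·81 + 11, so a_2 = 3
81 = 7·11 + 4, so a_3 = 7
11 = 2·4 + 3, so a_4 = 2
4 = 1·3 + 1, so a_5 = 1
3 = 3·1 + 0, so a_6 = 3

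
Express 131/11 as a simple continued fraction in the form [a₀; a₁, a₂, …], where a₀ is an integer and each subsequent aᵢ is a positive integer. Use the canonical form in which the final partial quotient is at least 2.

[11; 1, 10]

131 ÷ 11 → quotient 11, remainder 10
11 ÷ 10 → quotient 1, remainder 1
10 ÷ 1 → quotient 10, remainder 0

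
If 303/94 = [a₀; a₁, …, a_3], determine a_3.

⌊303/94⌋ = 3, remainder 21
⌊94/21⌋ = 4, remainder 10
⌊21/10⌋ = 2, remainder 1
⌊10/1⌋ = 10, remainder 0

10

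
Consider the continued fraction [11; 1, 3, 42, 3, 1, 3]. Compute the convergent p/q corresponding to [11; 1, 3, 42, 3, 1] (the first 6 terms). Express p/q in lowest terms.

Start with 1.
3 + 1/(1/1) = 3 + 1/1 = 4/1
42 + 1/(4/1) = 42 + 1/4 = 169/4
3 + 1/(169/4) = 3 + 4/169 = 511/169
1 + 1/(511/169) = 1 + 169/511 = 680/511
11 + 1/(680/511) = 11 + 511/680 = 7991/680

7991/680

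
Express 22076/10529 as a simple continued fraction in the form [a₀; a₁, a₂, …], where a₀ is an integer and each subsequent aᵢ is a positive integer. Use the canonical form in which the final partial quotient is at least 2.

[2; 10, 2, 1, 11, 29]

⌊22076/10529⌋ = 2, remainder 1018
⌊10529/1018⌋ = 10, remainder 349
⌊1018/349⌋ = 2, remainder 320
⌊349/320⌋ = 1, remainder 29
⌊320/29⌋ = 11, remainder 1
⌊29/1⌋ = 29, remainder 0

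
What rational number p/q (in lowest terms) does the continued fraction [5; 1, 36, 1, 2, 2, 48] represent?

76371/12785

a_0 = 5: 5/1
a_1 = 1: 6/1
a_2 = 36: 221/37
a_3 = 1: 227/38
a_4 = 2: 675/113
a_5 = 2: 1577/264
a_6 = 48: 76371/12785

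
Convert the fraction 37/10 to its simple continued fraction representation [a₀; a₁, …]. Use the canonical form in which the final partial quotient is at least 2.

[3; 1, 2, 3]

37 = 3·10 + 7, so a_0 = 3
10 = 1·7 + 3, so a_1 = 1
7 = 2·3 + 1, so a_2 = 2
3 = 3·1 + 0, so a_3 = 3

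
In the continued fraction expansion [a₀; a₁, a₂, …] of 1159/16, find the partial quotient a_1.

2

1159 = 72·16 + 7, so a_0 = 72
16 = 2·7 + 2, so a_1 = 2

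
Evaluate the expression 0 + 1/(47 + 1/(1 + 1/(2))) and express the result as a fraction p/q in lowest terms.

3/143

Compute successive convergents:
a_0 = 0: 0/1
a_1 = 47: 1/47
a_2 = 1: 1/48
a_3 = 2: 3/143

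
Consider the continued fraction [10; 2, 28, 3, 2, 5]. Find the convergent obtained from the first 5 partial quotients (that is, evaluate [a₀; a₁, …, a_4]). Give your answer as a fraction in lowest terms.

Start with 2.
3 + 1/(2/1) = 3 + 1/2 = 7/2
28 + 1/(7/2) = 28 + 2/7 = 198/7
2 + 1/(198/7) = 2 + 7/198 = 403/198
10 + 1/(403/198) = 10 + 198/403 = 4228/403

4228/403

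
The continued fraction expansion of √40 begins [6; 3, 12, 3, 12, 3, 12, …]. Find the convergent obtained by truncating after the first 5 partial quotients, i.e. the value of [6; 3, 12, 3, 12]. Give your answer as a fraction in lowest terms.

Collapse the nested fraction from the inside out:
Start with 12.
3 + 1/(12/1) = 3 + 1/12 = 37/12
12 + 1/(37/12) = 12 + 12/37 = 456/37
3 + 1/(456/37) = 3 + 37/456 = 1405/456
6 + 1/(1405/456) = 6 + 456/1405 = 8886/1405

8886/1405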